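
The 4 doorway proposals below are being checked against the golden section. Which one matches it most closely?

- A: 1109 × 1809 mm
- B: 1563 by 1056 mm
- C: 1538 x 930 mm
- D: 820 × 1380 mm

A

Target golden ratio ≈ 1.618.
A: 1.631 (Δ0.013)  B: 1.480 (Δ0.138)  C: 1.654 (Δ0.036)  D: 1.683 (Δ0.065)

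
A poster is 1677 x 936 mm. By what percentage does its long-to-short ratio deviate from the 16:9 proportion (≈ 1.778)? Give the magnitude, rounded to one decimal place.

0.8%

Ratio = 1677 / 936 ≈ 1.7917.
Ideal 16:9 ≈ 1.7778. |1.7917 − 1.7778| / 1.7778 ≈ 0.78% → 0.8%.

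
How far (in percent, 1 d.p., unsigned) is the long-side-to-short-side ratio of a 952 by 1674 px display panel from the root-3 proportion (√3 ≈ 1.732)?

Ratio = 1674 / 952 ≈ 1.7584.
Ideal root-3 ≈ 1.7321. |1.7584 − 1.7321| / 1.7321 ≈ 1.52% → 1.5%.

1.5%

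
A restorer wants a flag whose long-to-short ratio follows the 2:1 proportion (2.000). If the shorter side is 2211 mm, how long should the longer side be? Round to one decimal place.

2:1 = 2.00000.
Longer side = 2211 × 2.00000 ≈ 4422.000 → 4422.0 mm.

4422.0 mm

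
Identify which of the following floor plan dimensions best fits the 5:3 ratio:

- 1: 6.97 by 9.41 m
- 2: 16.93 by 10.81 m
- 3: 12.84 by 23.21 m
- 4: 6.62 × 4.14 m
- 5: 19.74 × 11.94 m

Ratios (long/short): 1 ≈ 1.350; 2 ≈ 1.566; 3 ≈ 1.808; 4 ≈ 1.599; 5 ≈ 1.653.
5:3 ≈ 1.667; option 5 is nearest (Δ 0.014).

5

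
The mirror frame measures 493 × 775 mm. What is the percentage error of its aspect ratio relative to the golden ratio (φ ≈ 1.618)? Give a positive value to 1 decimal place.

2.8%

Ratio = 775 / 493 ≈ 1.5720.
Ideal golden ratio ≈ 1.6180. |1.5720 − 1.6180| / 1.6180 ≈ 2.84% → 2.8%.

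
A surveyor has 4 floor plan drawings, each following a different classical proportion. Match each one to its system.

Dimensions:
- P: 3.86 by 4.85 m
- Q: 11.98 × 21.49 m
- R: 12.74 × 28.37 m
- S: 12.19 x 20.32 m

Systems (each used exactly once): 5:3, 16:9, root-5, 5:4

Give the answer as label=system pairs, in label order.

P=5:4, Q=16:9, R=root-5, S=5:3

P = 4.85/3.86 ≈ 1.256 → 5:4 (1.250)
Q = 21.49/11.98 ≈ 1.794 → 16:9 (1.778)
R = 28.37/12.74 ≈ 2.227 → root-5 (2.236)
S = 20.32/12.19 ≈ 1.667 → 5:3 (1.667)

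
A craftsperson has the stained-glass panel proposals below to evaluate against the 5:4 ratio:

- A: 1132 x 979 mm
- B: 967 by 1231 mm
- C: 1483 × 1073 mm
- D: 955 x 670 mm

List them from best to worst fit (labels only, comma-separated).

Ratios: A = 1132 / 979 ≈ 1.156; B = 1231 / 967 ≈ 1.273; C = 1483 / 1073 ≈ 1.382; D = 955 / 670 ≈ 1.425.
|Δ from 1.250|: A 0.094; B 0.023; C 0.132; D 0.175.

B, A, C, D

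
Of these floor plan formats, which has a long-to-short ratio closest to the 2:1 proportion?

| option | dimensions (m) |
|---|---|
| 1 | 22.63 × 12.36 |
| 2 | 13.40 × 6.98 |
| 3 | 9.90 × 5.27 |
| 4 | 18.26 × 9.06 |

4

Target 2:1 ≈ 2.000.
1: 1.831 (Δ0.169)  2: 1.920 (Δ0.080)  3: 1.879 (Δ0.121)  4: 2.015 (Δ0.015)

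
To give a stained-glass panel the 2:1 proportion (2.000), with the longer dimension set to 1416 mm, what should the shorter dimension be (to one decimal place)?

2:1 = 2.00000.
Shorter side = 1416 ÷ 2.00000 ≈ 708.000 → 708.0 mm.

708.0 mm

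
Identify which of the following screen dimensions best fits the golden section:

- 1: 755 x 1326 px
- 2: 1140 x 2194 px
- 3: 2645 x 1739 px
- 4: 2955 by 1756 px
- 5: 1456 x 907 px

Ratios (long/short): 1 ≈ 1.756; 2 ≈ 1.925; 3 ≈ 1.521; 4 ≈ 1.683; 5 ≈ 1.605.
golden ratio ≈ 1.618; option 5 is nearest (Δ 0.013).

5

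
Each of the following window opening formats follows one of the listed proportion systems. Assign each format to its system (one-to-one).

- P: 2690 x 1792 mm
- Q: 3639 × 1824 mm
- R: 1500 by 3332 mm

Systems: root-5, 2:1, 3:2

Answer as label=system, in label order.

P=3:2, Q=2:1, R=root-5

P = 2690/1792 ≈ 1.501 → 3:2 (1.500)
Q = 3639/1824 ≈ 1.995 → 2:1 (2.000)
R = 3332/1500 ≈ 2.221 → root-5 (2.236)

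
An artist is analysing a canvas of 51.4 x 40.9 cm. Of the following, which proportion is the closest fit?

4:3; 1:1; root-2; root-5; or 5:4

5:4

Ratio = 51.4 / 40.9 ≈ 1.257.
Distances: 4:3 1.333 (Δ 0.076); 1:1 1.000 (Δ 0.257); root-2 1.414 (Δ 0.157); root-5 2.236 (Δ 0.979); 5:4 1.250 (Δ 0.007).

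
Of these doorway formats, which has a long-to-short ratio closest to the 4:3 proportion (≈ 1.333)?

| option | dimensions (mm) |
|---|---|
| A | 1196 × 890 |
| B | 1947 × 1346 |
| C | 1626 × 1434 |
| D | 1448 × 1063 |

Target 4:3 ≈ 1.333.
A: 1.344 (Δ0.011)  B: 1.447 (Δ0.114)  C: 1.134 (Δ0.199)  D: 1.362 (Δ0.029)

A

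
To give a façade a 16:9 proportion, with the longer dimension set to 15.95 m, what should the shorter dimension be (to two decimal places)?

16:9 ≈ 1.77778.
Shorter side = 15.95 ÷ 1.77778 ≈ 8.9719 → 8.97 m.

8.97 m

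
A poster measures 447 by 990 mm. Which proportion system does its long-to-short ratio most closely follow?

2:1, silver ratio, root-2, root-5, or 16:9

root-5

Ratio = 990 / 447 ≈ 2.215.
Distances: 2:1 2.000 (Δ 0.215); silver ratio 2.414 (Δ 0.199); root-2 1.414 (Δ 0.801); root-5 2.236 (Δ 0.021); 16:9 1.778 (Δ 0.437).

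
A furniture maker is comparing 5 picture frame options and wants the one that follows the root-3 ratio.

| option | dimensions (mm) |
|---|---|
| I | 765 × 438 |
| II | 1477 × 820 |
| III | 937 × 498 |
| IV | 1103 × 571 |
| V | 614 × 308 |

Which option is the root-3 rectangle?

I

Ratios (long/short): I ≈ 1.747; II ≈ 1.801; III ≈ 1.882; IV ≈ 1.932; V ≈ 1.994.
root-3 ≈ 1.732; option I is nearest (Δ 0.015).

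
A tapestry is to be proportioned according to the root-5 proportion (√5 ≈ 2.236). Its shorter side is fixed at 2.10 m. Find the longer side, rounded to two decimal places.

4.70 m

root-5 ≈ 2.23607.
Longer side = 2.10 × 2.23607 ≈ 4.6957 → 4.70 m.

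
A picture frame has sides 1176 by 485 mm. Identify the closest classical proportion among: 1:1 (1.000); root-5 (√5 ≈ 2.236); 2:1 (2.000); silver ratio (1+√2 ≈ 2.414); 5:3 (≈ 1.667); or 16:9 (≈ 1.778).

Ratio = 1176 / 485 ≈ 2.425.
Distances: 1:1 1.000 (Δ 1.425); root-5 2.236 (Δ 0.189); 2:1 2.000 (Δ 0.425); silver ratio 2.414 (Δ 0.011); 5:3 1.667 (Δ 0.758); 16:9 1.778 (Δ 0.647).

silver ratio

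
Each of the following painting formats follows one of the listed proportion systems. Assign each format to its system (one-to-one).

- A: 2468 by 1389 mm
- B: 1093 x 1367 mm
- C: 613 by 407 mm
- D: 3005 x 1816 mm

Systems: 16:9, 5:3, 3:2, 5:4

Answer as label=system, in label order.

Ratios: A ≈ 1.777; B ≈ 1.251; C ≈ 1.506; D ≈ 1.655.
Targets: 16:9 ≈ 1.778; 5:3 ≈ 1.667; 3:2 ≈ 1.500; 5:4 ≈ 1.250.

A=16:9, B=5:4, C=3:2, D=5:3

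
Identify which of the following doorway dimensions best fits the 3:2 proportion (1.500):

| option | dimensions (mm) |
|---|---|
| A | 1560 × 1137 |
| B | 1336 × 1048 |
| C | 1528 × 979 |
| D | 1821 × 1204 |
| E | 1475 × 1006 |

Target 3:2 ≈ 1.500.
A: 1.372 (Δ0.128)  B: 1.275 (Δ0.225)  C: 1.561 (Δ0.061)  D: 1.512 (Δ0.012)  E: 1.466 (Δ0.034)

D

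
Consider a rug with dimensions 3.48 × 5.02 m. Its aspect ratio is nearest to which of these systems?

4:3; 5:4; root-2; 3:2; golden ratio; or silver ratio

Ratio = 5.02 / 3.48 ≈ 1.443.
Distances: 4:3 1.333 (Δ 0.110); 5:4 1.250 (Δ 0.193); root-2 1.414 (Δ 0.029); 3:2 1.500 (Δ 0.057); golden ratio 1.618 (Δ 0.175); silver ratio 2.414 (Δ 0.971).

root-2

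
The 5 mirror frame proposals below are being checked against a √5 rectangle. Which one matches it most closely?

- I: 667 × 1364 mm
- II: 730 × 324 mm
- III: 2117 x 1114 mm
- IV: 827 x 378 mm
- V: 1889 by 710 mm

II

Target root-5 ≈ 2.236.
I: 2.045 (Δ0.191)  II: 2.253 (Δ0.017)  III: 1.900 (Δ0.336)  IV: 2.188 (Δ0.048)  V: 2.661 (Δ0.425)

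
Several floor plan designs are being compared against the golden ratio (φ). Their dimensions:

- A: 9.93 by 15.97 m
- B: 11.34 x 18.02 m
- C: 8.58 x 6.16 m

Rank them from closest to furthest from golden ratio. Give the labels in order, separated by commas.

A: 15.97/9.93 ≈ 1.608 → |1.608 − 1.618| = 0.010
B: 18.02/11.34 ≈ 1.589 → |1.589 − 1.618| = 0.029
C: 8.58/6.16 ≈ 1.393 → |1.393 − 1.618| = 0.225

A, B, C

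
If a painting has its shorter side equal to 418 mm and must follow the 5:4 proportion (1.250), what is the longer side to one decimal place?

5:4 = 1.25000.
Longer side = 418 × 1.25000 ≈ 522.500 → 522.5 mm.

522.5 mm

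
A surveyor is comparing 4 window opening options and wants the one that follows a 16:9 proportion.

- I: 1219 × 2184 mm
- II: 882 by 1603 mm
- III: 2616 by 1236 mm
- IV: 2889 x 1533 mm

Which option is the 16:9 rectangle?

I

Ratios (long/short): I ≈ 1.792; II ≈ 1.817; III ≈ 2.117; IV ≈ 1.885.
16:9 ≈ 1.778; option I is nearest (Δ 0.014).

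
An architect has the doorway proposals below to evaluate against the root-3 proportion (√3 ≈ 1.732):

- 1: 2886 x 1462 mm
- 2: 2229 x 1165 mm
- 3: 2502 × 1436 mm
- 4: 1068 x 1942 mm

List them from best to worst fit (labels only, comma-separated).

Ratios: 1 = 2886 / 1462 ≈ 1.974; 2 = 2229 / 1165 ≈ 1.913; 3 = 2502 / 1436 ≈ 1.742; 4 = 1942 / 1068 ≈ 1.818.
|Δ from 1.732|: 1 0.242; 2 0.181; 3 0.010; 4 0.086.

3, 4, 2, 1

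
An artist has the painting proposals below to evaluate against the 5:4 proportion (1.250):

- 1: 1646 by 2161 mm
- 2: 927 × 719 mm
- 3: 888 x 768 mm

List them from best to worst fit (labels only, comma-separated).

2, 1, 3

1: 2161/1646 ≈ 1.313 → |1.313 − 1.250| = 0.063
2: 927/719 ≈ 1.289 → |1.289 − 1.250| = 0.039
3: 888/768 ≈ 1.156 → |1.156 − 1.250| = 0.094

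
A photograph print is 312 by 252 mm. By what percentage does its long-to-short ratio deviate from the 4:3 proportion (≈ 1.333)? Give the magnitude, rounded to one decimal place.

Ratio = 312 / 252 ≈ 1.2381.
Ideal 4:3 ≈ 1.3333. |1.2381 − 1.3333| / 1.3333 ≈ 7.14% → 7.1%.

7.1%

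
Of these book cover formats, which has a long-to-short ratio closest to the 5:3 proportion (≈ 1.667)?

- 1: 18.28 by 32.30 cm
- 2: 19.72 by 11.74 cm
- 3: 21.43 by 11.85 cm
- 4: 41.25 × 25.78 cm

Target 5:3 ≈ 1.667.
1: 1.767 (Δ0.100)  2: 1.680 (Δ0.013)  3: 1.808 (Δ0.141)  4: 1.600 (Δ0.067)

2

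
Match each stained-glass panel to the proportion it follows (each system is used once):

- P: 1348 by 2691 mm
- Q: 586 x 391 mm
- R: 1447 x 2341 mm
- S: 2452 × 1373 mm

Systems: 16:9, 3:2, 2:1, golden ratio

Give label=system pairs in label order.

Ratios: P ≈ 1.996; Q ≈ 1.499; R ≈ 1.618; S ≈ 1.786.
Targets: 16:9 ≈ 1.778; 3:2 ≈ 1.500; 2:1 ≈ 2.000; golden ratio ≈ 1.618.

P=2:1, Q=3:2, R=golden ratio, S=16:9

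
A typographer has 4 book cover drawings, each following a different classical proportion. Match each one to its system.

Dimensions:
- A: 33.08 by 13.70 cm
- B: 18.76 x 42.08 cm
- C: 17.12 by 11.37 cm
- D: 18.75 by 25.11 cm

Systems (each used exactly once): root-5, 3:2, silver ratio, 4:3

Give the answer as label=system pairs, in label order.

A=silver ratio, B=root-5, C=3:2, D=4:3

A = 33.08/13.70 ≈ 2.415 → silver ratio (2.414)
B = 42.08/18.76 ≈ 2.243 → root-5 (2.236)
C = 17.12/11.37 ≈ 1.506 → 3:2 (1.500)
D = 25.11/18.75 ≈ 1.339 → 4:3 (1.333)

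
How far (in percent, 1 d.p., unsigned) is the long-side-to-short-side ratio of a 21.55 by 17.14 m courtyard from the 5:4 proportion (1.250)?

0.6%

Ratio = 21.55 / 17.14 ≈ 1.2573.
Ideal 5:4 = 1.2500. |1.2573 − 1.2500| / 1.2500 ≈ 0.58% → 0.6%.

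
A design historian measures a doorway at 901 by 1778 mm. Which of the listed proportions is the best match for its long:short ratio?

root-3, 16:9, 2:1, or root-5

2:1

Ratio = 1778 / 901 ≈ 1.973.
Distances: root-3 1.732 (Δ 0.241); 16:9 1.778 (Δ 0.195); 2:1 2.000 (Δ 0.027); root-5 2.236 (Δ 0.263).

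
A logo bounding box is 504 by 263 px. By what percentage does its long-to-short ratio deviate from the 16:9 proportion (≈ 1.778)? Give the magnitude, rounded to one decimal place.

7.8%

Ratio = 504 / 263 ≈ 1.9163.
Ideal 16:9 ≈ 1.7778. |1.9163 − 1.7778| / 1.7778 ≈ 7.79% → 7.8%.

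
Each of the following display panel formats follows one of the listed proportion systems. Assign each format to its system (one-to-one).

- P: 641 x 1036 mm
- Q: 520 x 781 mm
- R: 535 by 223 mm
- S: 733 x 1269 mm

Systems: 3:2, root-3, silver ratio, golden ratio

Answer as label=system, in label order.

P = 1036/641 ≈ 1.616 → golden ratio (1.618)
Q = 781/520 ≈ 1.502 → 3:2 (1.500)
R = 535/223 ≈ 2.399 → silver ratio (2.414)
S = 1269/733 ≈ 1.731 → root-3 (1.732)

P=golden ratio, Q=3:2, R=silver ratio, S=root-3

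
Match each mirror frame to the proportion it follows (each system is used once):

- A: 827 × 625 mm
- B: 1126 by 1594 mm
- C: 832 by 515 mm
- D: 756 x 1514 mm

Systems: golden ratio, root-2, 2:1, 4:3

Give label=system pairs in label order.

A=4:3, B=root-2, C=golden ratio, D=2:1

Ratios: A ≈ 1.323; B ≈ 1.416; C ≈ 1.616; D ≈ 2.003.
Targets: golden ratio ≈ 1.618; root-2 ≈ 1.414; 2:1 ≈ 2.000; 4:3 ≈ 1.333.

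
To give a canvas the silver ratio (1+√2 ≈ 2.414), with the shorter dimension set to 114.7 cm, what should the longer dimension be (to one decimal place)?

276.9 cm

silver ratio ≈ 2.41421.
Longer side = 114.7 × 2.41421 ≈ 276.910 → 276.9 cm.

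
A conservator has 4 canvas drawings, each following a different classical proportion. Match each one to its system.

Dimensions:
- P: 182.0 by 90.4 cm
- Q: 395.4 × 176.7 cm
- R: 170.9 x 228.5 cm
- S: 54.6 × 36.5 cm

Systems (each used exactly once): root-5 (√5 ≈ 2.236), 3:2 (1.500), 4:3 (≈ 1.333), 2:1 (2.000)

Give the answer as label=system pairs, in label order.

P=2:1, Q=root-5, R=4:3, S=3:2

P = 182.0/90.4 ≈ 2.013 → 2:1 (2.000)
Q = 395.4/176.7 ≈ 2.238 → root-5 (2.236)
R = 228.5/170.9 ≈ 1.337 → 4:3 (1.333)
S = 54.6/36.5 ≈ 1.496 → 3:2 (1.500)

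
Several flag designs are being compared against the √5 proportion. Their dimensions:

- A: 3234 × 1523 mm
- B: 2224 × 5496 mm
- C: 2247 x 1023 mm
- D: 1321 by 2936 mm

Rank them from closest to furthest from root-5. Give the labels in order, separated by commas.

D, C, A, B

A: 3234/1523 ≈ 2.123 → |2.123 − 2.236| = 0.113
B: 5496/2224 ≈ 2.471 → |2.471 − 2.236| = 0.235
C: 2247/1023 ≈ 2.196 → |2.196 − 2.236| = 0.040
D: 2936/1321 ≈ 2.223 → |2.223 − 2.236| = 0.013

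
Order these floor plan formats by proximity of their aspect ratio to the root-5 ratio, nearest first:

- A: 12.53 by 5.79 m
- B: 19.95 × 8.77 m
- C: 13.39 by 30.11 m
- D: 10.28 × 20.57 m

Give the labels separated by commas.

C, B, A, D

Ratios: A = 12.53 / 5.79 ≈ 2.164; B = 19.95 / 8.77 ≈ 2.275; C = 30.11 / 13.39 ≈ 2.249; D = 20.57 / 10.28 ≈ 2.001.
|Δ from 2.236|: A 0.072; B 0.039; C 0.013; D 0.235.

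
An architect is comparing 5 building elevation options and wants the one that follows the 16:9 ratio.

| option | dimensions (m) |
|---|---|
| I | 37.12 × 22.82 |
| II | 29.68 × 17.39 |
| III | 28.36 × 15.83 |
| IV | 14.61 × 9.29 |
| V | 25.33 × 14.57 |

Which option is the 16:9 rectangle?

Target 16:9 ≈ 1.778.
I: 1.627 (Δ0.151)  II: 1.707 (Δ0.071)  III: 1.792 (Δ0.014)  IV: 1.573 (Δ0.205)  V: 1.739 (Δ0.039)

III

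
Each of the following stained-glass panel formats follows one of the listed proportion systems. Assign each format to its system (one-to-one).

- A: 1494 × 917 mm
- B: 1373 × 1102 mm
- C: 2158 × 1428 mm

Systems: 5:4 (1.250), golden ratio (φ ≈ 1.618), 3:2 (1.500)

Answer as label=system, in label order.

Ratios: A ≈ 1.629; B ≈ 1.246; C ≈ 1.511.
Targets: 5:4 ≈ 1.250; golden ratio ≈ 1.618; 3:2 ≈ 1.500.

A=golden ratio, B=5:4, C=3:2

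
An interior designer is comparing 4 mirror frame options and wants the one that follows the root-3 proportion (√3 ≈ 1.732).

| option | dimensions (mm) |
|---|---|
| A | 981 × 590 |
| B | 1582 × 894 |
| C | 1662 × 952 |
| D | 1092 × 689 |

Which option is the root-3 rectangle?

C

Ratios (long/short): A ≈ 1.663; B ≈ 1.770; C ≈ 1.746; D ≈ 1.585.
root-3 ≈ 1.732; option C is nearest (Δ 0.014).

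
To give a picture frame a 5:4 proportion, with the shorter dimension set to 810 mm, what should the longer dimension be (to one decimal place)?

1012.5 mm

5:4 = 1.25000.
Longer side = 810 × 1.25000 ≈ 1012.500 → 1012.5 mm.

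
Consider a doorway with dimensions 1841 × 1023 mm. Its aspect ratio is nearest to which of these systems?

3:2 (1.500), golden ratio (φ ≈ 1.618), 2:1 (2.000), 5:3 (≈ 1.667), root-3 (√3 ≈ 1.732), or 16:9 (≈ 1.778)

1841/1023 ≈ 1.800. Nearest candidates are 16:9 (1.778, off by 0.022) and root-3 (1.732, off by 0.068).

16:9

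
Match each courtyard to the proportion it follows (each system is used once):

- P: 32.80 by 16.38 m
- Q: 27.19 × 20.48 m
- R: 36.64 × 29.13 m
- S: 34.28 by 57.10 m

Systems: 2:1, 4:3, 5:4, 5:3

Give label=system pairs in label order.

P = 32.80/16.38 ≈ 2.002 → 2:1 (2.000)
Q = 27.19/20.48 ≈ 1.328 → 4:3 (1.333)
R = 36.64/29.13 ≈ 1.258 → 5:4 (1.250)
S = 57.10/34.28 ≈ 1.666 → 5:3 (1.667)

P=2:1, Q=4:3, R=5:4, S=5:3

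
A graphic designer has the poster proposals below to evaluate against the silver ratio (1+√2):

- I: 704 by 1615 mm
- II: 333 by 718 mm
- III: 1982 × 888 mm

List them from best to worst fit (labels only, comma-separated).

I, III, II

I: 1615/704 ≈ 2.294 → |2.294 − 2.414| = 0.120
II: 718/333 ≈ 2.156 → |2.156 − 2.414| = 0.258
III: 1982/888 ≈ 2.232 → |2.232 − 2.414| = 0.182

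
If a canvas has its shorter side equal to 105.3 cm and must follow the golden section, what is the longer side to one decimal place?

170.4 cm

golden ratio ≈ 1.61803.
Longer side = 105.3 × 1.61803 ≈ 170.379 → 170.4 cm.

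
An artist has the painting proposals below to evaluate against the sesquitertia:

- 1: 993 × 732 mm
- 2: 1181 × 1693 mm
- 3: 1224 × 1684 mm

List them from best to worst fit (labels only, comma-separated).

1, 3, 2

Ratios: 1 = 993 / 732 ≈ 1.357; 2 = 1693 / 1181 ≈ 1.434; 3 = 1684 / 1224 ≈ 1.376.
|Δ from 1.333|: 1 0.024; 2 0.101; 3 0.043.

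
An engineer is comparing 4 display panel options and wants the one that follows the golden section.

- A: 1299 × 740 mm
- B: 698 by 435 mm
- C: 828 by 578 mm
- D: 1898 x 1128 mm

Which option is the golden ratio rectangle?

B

Target golden ratio ≈ 1.618.
A: 1.755 (Δ0.137)  B: 1.605 (Δ0.013)  C: 1.433 (Δ0.185)  D: 1.683 (Δ0.065)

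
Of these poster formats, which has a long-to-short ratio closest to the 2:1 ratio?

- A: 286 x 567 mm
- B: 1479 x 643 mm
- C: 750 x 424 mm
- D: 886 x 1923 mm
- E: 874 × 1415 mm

A

Target 2:1 ≈ 2.000.
A: 1.983 (Δ0.017)  B: 2.300 (Δ0.300)  C: 1.769 (Δ0.231)  D: 2.170 (Δ0.170)  E: 1.619 (Δ0.381)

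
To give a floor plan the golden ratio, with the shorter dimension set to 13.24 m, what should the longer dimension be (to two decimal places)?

21.42 m

golden ratio ≈ 1.61803.
Longer side = 13.24 × 1.61803 ≈ 21.4227 → 21.42 m.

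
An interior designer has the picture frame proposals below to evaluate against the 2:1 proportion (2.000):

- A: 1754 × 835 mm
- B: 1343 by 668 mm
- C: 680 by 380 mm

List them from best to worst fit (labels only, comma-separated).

Ratios: A = 1754 / 835 ≈ 2.101; B = 1343 / 668 ≈ 2.010; C = 680 / 380 ≈ 1.789.
|Δ from 2.000|: A 0.101; B 0.010; C 0.211.

B, A, C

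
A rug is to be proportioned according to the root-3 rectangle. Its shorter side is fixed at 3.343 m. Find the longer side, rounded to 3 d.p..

5.790 m

root-3 ≈ 1.73205.
Longer side = 3.343 × 1.73205 ≈ 5.79024 → 5.790 m.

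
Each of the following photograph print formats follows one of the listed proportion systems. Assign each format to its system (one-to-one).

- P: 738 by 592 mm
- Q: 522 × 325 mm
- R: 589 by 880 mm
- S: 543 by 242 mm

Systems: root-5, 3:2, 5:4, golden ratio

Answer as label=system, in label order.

P=5:4, Q=golden ratio, R=3:2, S=root-5

P = 738/592 ≈ 1.247 → 5:4 (1.250)
Q = 522/325 ≈ 1.606 → golden ratio (1.618)
R = 880/589 ≈ 1.494 → 3:2 (1.500)
S = 543/242 ≈ 2.244 → root-5 (2.236)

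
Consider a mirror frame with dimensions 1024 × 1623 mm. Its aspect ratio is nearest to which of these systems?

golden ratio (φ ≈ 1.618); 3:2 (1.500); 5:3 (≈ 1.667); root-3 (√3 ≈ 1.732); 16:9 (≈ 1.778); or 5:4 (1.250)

golden ratio

Ratio = 1623 / 1024 ≈ 1.585.
Distances: golden ratio 1.618 (Δ 0.033); 3:2 1.500 (Δ 0.085); 5:3 1.667 (Δ 0.082); root-3 1.732 (Δ 0.147); 16:9 1.778 (Δ 0.193); 5:4 1.250 (Δ 0.335).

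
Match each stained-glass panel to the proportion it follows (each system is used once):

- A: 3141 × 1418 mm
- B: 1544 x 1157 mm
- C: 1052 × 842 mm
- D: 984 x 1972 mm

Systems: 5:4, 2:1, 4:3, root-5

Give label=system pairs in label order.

A=root-5, B=4:3, C=5:4, D=2:1

Ratios: A ≈ 2.215; B ≈ 1.334; C ≈ 1.249; D ≈ 2.004.
Targets: 5:4 ≈ 1.250; 2:1 ≈ 2.000; 4:3 ≈ 1.333; root-5 ≈ 2.236.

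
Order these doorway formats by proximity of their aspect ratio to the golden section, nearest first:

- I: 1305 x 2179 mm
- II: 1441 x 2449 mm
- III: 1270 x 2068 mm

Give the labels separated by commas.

I: 2179/1305 ≈ 1.670 → |1.670 − 1.618| = 0.052
II: 2449/1441 ≈ 1.700 → |1.700 − 1.618| = 0.082
III: 2068/1270 ≈ 1.628 → |1.628 − 1.618| = 0.010

III, I, II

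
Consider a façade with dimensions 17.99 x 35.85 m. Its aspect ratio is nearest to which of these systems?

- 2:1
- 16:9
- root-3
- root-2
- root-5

35.85/17.99 ≈ 1.993. Nearest candidates are 2:1 (2.000, off by 0.007) and 16:9 (1.778, off by 0.215).

2:1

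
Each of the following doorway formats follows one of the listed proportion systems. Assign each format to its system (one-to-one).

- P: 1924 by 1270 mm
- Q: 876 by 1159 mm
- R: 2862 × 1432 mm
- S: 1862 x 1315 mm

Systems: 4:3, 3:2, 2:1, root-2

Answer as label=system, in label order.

P=3:2, Q=4:3, R=2:1, S=root-2

P = 1924/1270 ≈ 1.515 → 3:2 (1.500)
Q = 1159/876 ≈ 1.323 → 4:3 (1.333)
R = 2862/1432 ≈ 1.999 → 2:1 (2.000)
S = 1862/1315 ≈ 1.416 → root-2 (1.414)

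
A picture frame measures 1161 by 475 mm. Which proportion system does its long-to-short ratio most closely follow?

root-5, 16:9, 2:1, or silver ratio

Ratio = 1161 / 475 ≈ 2.444.
Distances: root-5 2.236 (Δ 0.208); 16:9 1.778 (Δ 0.666); 2:1 2.000 (Δ 0.444); silver ratio 2.414 (Δ 0.030).

silver ratio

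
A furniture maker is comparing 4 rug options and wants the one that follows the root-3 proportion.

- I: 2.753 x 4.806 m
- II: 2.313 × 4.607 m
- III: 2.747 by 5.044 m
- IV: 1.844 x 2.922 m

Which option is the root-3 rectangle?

I

Target root-3 ≈ 1.732.
I: 1.746 (Δ0.014)  II: 1.992 (Δ0.260)  III: 1.836 (Δ0.104)  IV: 1.585 (Δ0.147)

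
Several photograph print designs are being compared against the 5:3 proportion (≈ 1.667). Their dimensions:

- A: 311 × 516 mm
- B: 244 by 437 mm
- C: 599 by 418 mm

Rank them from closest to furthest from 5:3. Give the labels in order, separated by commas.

A: 516/311 ≈ 1.659 → |1.659 − 1.667| = 0.008
B: 437/244 ≈ 1.791 → |1.791 − 1.667| = 0.124
C: 599/418 ≈ 1.433 → |1.433 − 1.667| = 0.234

A, B, C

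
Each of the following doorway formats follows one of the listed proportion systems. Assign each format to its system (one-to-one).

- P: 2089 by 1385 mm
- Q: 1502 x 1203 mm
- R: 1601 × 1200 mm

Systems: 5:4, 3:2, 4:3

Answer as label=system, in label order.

P = 2089/1385 ≈ 1.508 → 3:2 (1.500)
Q = 1502/1203 ≈ 1.249 → 5:4 (1.250)
R = 1601/1200 ≈ 1.334 → 4:3 (1.333)

P=3:2, Q=5:4, R=4:3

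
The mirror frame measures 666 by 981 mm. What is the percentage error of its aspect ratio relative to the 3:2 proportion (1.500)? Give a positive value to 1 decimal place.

Ratio = 981 / 666 ≈ 1.4730.
Ideal 3:2 = 1.5000. |1.4730 − 1.5000| / 1.5000 ≈ 1.80% → 1.8%.

1.8%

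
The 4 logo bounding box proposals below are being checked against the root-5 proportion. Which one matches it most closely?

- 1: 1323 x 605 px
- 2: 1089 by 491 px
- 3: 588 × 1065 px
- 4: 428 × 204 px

Ratios (long/short): 1 ≈ 2.187; 2 ≈ 2.218; 3 ≈ 1.811; 4 ≈ 2.098.
root-5 ≈ 2.236; option 2 is nearest (Δ 0.018).

2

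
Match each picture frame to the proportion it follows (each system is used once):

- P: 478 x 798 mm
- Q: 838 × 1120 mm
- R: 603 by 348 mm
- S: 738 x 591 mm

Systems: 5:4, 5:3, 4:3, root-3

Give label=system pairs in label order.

Ratios: P ≈ 1.669; Q ≈ 1.337; R ≈ 1.733; S ≈ 1.249.
Targets: 5:4 ≈ 1.250; 5:3 ≈ 1.667; 4:3 ≈ 1.333; root-3 ≈ 1.732.

P=5:3, Q=4:3, R=root-3, S=5:4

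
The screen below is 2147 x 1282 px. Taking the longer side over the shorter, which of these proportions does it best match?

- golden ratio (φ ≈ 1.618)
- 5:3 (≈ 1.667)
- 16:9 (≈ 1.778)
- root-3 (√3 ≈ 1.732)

2147/1282 ≈ 1.675. Nearest candidates are 5:3 (1.667, off by 0.008) and golden ratio (1.618, off by 0.057).

5:3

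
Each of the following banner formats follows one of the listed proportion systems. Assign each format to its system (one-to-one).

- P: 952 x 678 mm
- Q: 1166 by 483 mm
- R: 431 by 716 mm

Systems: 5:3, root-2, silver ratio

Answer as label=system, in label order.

Ratios: P ≈ 1.404; Q ≈ 2.414; R ≈ 1.661.
Targets: 5:3 ≈ 1.667; root-2 ≈ 1.414; silver ratio ≈ 2.414.

P=root-2, Q=silver ratio, R=5:3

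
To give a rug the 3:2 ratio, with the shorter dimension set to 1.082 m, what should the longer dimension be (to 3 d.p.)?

3:2 = 1.50000.
Longer side = 1.082 × 1.50000 ≈ 1.62300 → 1.623 m.

1.623 m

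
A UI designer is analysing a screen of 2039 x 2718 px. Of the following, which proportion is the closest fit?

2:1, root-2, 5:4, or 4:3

Ratio = 2718 / 2039 ≈ 1.333.
Distances: 2:1 2.000 (Δ 0.667); root-2 1.414 (Δ 0.081); 5:4 1.250 (Δ 0.083); 4:3 1.333 (Δ 0.000).

4:3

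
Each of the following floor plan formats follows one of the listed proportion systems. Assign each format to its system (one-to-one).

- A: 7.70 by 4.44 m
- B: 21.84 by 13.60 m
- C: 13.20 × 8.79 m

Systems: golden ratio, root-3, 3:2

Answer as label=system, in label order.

A=root-3, B=golden ratio, C=3:2

A = 7.70/4.44 ≈ 1.734 → root-3 (1.732)
B = 21.84/13.60 ≈ 1.606 → golden ratio (1.618)
C = 13.20/8.79 ≈ 1.502 → 3:2 (1.500)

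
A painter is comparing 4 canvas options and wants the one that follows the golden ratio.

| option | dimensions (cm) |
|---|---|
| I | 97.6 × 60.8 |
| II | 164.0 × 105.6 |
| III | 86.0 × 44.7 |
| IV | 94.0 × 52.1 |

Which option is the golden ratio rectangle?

I

Target golden ratio ≈ 1.618.
I: 1.605 (Δ0.013)  II: 1.553 (Δ0.065)  III: 1.924 (Δ0.306)  IV: 1.804 (Δ0.186)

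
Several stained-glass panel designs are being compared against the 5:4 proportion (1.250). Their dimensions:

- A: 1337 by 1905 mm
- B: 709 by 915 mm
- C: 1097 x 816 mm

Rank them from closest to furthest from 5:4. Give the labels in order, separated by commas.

Ratios: A = 1905 / 1337 ≈ 1.425; B = 915 / 709 ≈ 1.291; C = 1097 / 816 ≈ 1.344.
|Δ from 1.250|: A 0.175; B 0.041; C 0.094.

B, C, A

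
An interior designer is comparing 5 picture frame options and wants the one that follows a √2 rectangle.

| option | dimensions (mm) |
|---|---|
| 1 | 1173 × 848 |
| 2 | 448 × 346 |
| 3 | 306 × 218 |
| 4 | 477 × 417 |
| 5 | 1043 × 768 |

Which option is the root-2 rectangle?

Ratios (long/short): 1 ≈ 1.383; 2 ≈ 1.295; 3 ≈ 1.404; 4 ≈ 1.144; 5 ≈ 1.358.
root-2 ≈ 1.414; option 3 is nearest (Δ 0.010).

3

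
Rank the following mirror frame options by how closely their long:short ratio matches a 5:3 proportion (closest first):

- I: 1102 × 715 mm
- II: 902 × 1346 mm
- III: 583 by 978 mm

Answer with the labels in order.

I: 1102/715 ≈ 1.541 → |1.541 − 1.667| = 0.126
II: 1346/902 ≈ 1.492 → |1.492 − 1.667| = 0.175
III: 978/583 ≈ 1.678 → |1.678 − 1.667| = 0.011

III, I, II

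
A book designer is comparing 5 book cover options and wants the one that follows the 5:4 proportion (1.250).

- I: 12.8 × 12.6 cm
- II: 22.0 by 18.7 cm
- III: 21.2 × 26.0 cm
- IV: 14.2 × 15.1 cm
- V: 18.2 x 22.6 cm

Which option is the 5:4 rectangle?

V

Ratios (long/short): I ≈ 1.016; II ≈ 1.176; III ≈ 1.226; IV ≈ 1.063; V ≈ 1.242.
5:4 ≈ 1.250; option V is nearest (Δ 0.008).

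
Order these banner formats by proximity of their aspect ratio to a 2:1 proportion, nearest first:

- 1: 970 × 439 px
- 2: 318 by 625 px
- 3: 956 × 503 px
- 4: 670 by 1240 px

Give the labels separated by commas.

2, 3, 4, 1

Ratios: 1 = 970 / 439 ≈ 2.210; 2 = 625 / 318 ≈ 1.965; 3 = 956 / 503 ≈ 1.901; 4 = 1240 / 670 ≈ 1.851.
|Δ from 2.000|: 1 0.210; 2 0.035; 3 0.099; 4 0.149.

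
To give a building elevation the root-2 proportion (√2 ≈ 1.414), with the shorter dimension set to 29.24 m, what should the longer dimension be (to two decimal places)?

41.35 m

root-2 ≈ 1.41421.
Longer side = 29.24 × 1.41421 ≈ 41.3515 → 41.35 m.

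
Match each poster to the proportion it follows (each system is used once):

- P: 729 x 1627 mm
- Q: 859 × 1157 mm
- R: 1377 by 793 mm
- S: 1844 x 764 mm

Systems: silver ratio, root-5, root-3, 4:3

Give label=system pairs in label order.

P=root-5, Q=4:3, R=root-3, S=silver ratio

P = 1627/729 ≈ 2.232 → root-5 (2.236)
Q = 1157/859 ≈ 1.347 → 4:3 (1.333)
R = 1377/793 ≈ 1.736 → root-3 (1.732)
S = 1844/764 ≈ 2.414 → silver ratio (2.414)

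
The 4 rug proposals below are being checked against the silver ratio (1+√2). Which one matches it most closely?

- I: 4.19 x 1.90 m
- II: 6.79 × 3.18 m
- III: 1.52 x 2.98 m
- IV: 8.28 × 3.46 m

Target silver ratio ≈ 2.414.
I: 2.205 (Δ0.209)  II: 2.135 (Δ0.279)  III: 1.961 (Δ0.453)  IV: 2.393 (Δ0.021)

IV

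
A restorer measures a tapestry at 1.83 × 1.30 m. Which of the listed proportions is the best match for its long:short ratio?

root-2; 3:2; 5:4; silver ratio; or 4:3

Ratio = 1.83 / 1.30 ≈ 1.408.
Distances: root-2 1.414 (Δ 0.006); 3:2 1.500 (Δ 0.092); 5:4 1.250 (Δ 0.158); silver ratio 2.414 (Δ 1.006); 4:3 1.333 (Δ 0.075).

root-2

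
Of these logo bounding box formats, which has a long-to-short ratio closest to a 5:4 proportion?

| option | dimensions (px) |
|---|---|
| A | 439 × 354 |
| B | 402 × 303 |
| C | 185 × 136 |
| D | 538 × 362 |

Target 5:4 ≈ 1.250.
A: 1.240 (Δ0.010)  B: 1.327 (Δ0.077)  C: 1.360 (Δ0.110)  D: 1.486 (Δ0.236)

A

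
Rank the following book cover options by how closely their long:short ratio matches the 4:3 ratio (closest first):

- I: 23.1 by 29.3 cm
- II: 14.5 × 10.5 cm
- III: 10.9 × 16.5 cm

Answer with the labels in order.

II, I, III

I: 29.3/23.1 ≈ 1.268 → |1.268 − 1.333| = 0.065
II: 14.5/10.5 ≈ 1.381 → |1.381 − 1.333| = 0.048
III: 16.5/10.9 ≈ 1.514 → |1.514 − 1.333| = 0.181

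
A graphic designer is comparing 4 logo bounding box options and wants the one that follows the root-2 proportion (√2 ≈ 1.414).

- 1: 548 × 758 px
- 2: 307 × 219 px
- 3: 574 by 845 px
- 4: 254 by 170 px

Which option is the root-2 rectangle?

Target root-2 ≈ 1.414.
1: 1.383 (Δ0.031)  2: 1.402 (Δ0.012)  3: 1.472 (Δ0.058)  4: 1.494 (Δ0.080)

2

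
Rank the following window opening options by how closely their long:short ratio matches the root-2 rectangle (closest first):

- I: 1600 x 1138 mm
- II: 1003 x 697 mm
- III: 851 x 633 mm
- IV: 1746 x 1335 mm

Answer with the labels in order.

I, II, III, IV

I: 1600/1138 ≈ 1.406 → |1.406 − 1.414| = 0.008
II: 1003/697 ≈ 1.439 → |1.439 − 1.414| = 0.025
III: 851/633 ≈ 1.344 → |1.344 − 1.414| = 0.070
IV: 1746/1335 ≈ 1.308 → |1.308 − 1.414| = 0.106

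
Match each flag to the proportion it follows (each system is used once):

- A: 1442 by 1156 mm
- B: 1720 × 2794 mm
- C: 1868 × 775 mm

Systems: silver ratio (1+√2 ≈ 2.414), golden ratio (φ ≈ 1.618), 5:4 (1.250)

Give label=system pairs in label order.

A=5:4, B=golden ratio, C=silver ratio

Ratios: A ≈ 1.247; B ≈ 1.624; C ≈ 2.410.
Targets: silver ratio ≈ 2.414; golden ratio ≈ 1.618; 5:4 ≈ 1.250.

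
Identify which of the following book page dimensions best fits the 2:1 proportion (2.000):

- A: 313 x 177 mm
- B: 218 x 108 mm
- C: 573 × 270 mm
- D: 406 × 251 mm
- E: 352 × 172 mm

Target 2:1 ≈ 2.000.
A: 1.768 (Δ0.232)  B: 2.019 (Δ0.019)  C: 2.122 (Δ0.122)  D: 1.618 (Δ0.382)  E: 2.047 (Δ0.047)

B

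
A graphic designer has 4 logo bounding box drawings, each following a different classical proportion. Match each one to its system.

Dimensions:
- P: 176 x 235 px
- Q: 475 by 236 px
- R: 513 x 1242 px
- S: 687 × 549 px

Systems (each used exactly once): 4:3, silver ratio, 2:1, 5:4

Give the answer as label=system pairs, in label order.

P = 235/176 ≈ 1.335 → 4:3 (1.333)
Q = 475/236 ≈ 2.013 → 2:1 (2.000)
R = 1242/513 ≈ 2.421 → silver ratio (2.414)
S = 687/549 ≈ 1.251 → 5:4 (1.250)

P=4:3, Q=2:1, R=silver ratio, S=5:4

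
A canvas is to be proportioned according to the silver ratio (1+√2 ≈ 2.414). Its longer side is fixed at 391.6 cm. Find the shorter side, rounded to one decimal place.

162.2 cm

silver ratio ≈ 2.41421.
Shorter side = 391.6 ÷ 2.41421 ≈ 162.206 → 162.2 cm.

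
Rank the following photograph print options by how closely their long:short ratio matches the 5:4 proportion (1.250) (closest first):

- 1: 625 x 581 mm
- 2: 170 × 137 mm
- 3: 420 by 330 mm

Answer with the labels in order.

2, 3, 1

Ratios: 1 = 625 / 581 ≈ 1.076; 2 = 170 / 137 ≈ 1.241; 3 = 420 / 330 ≈ 1.273.
|Δ from 1.250|: 1 0.174; 2 0.009; 3 0.023.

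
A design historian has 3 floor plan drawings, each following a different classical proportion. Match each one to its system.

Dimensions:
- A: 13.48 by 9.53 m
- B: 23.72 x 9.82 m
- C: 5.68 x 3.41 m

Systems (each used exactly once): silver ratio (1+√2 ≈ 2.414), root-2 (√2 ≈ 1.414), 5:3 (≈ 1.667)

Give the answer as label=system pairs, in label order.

A=root-2, B=silver ratio, C=5:3

Ratios: A ≈ 1.414; B ≈ 2.415; C ≈ 1.666.
Targets: silver ratio ≈ 2.414; root-2 ≈ 1.414; 5:3 ≈ 1.667.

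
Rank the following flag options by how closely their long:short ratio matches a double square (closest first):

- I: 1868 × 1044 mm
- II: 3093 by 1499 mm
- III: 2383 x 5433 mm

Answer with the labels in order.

II, I, III

Ratios: I = 1868 / 1044 ≈ 1.789; II = 3093 / 1499 ≈ 2.063; III = 5433 / 2383 ≈ 2.280.
|Δ from 2.000|: I 0.211; II 0.063; III 0.280.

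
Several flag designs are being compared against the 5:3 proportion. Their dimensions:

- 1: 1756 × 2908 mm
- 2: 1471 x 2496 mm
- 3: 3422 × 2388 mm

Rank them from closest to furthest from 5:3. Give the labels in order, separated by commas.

1, 2, 3

Ratios: 1 = 2908 / 1756 ≈ 1.656; 2 = 2496 / 1471 ≈ 1.697; 3 = 3422 / 2388 ≈ 1.433.
|Δ from 1.667|: 1 0.011; 2 0.030; 3 0.234.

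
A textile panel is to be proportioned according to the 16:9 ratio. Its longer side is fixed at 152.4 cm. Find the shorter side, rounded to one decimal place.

85.7 cm

16:9 ≈ 1.77778.
Shorter side = 152.4 ÷ 1.77778 ≈ 85.725 → 85.7 cm.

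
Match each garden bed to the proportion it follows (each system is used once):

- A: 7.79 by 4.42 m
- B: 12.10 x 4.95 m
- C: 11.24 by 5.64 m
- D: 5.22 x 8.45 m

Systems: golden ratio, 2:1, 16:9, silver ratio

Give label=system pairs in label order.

A = 7.79/4.42 ≈ 1.762 → 16:9 (1.778)
B = 12.10/4.95 ≈ 2.444 → silver ratio (2.414)
C = 11.24/5.64 ≈ 1.993 → 2:1 (2.000)
D = 8.45/5.22 ≈ 1.619 → golden ratio (1.618)

A=16:9, B=silver ratio, C=2:1, D=golden ratio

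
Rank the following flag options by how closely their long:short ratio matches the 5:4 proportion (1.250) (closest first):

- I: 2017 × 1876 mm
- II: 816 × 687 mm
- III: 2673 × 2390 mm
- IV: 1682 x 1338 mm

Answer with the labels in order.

I: 2017/1876 ≈ 1.075 → |1.075 − 1.250| = 0.175
II: 816/687 ≈ 1.188 → |1.188 − 1.250| = 0.062
III: 2673/2390 ≈ 1.118 → |1.118 − 1.250| = 0.132
IV: 1682/1338 ≈ 1.257 → |1.257 − 1.250| = 0.007

IV, II, III, I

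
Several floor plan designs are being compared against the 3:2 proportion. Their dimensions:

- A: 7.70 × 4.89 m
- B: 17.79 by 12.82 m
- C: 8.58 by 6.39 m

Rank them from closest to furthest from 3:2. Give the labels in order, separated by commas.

A, B, C

Ratios: A = 7.70 / 4.89 ≈ 1.575; B = 17.79 / 12.82 ≈ 1.388; C = 8.58 / 6.39 ≈ 1.343.
|Δ from 1.500|: A 0.075; B 0.112; C 0.157.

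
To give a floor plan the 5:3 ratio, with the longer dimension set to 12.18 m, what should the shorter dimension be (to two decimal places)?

5:3 ≈ 1.66667.
Shorter side = 12.18 ÷ 1.66667 ≈ 7.3080 → 7.31 m.

7.31 m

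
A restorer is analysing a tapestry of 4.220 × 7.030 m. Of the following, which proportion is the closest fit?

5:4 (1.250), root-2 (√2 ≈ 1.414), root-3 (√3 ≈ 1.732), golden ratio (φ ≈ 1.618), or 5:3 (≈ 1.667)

5:3

7.030/4.220 ≈ 1.666. Nearest candidates are 5:3 (1.667, off by 0.001) and golden ratio (1.618, off by 0.048).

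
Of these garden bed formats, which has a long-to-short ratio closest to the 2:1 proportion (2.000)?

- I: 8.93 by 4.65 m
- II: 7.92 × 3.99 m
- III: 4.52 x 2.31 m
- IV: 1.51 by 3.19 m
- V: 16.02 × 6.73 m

Ratios (long/short): I ≈ 1.920; II ≈ 1.985; III ≈ 1.957; IV ≈ 2.113; V ≈ 2.380.
2:1 ≈ 2.000; option II is nearest (Δ 0.015).

II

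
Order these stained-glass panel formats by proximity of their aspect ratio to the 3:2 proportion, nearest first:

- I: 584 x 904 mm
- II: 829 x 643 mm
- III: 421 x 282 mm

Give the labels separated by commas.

Ratios: I = 904 / 584 ≈ 1.548; II = 829 / 643 ≈ 1.289; III = 421 / 282 ≈ 1.493.
|Δ from 1.500|: I 0.048; II 0.211; III 0.007.

III, I, II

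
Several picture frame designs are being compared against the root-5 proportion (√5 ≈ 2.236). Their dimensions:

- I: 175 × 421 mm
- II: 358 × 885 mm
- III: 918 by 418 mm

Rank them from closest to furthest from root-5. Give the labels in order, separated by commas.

Ratios: I = 421 / 175 ≈ 2.406; II = 885 / 358 ≈ 2.472; III = 918 / 418 ≈ 2.196.
|Δ from 2.236|: I 0.170; II 0.236; III 0.040.

III, I, II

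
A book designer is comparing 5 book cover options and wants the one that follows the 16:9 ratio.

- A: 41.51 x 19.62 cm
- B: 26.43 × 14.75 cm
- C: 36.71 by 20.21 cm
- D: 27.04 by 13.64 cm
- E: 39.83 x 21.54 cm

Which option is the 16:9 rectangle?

Target 16:9 ≈ 1.778.
A: 2.116 (Δ0.338)  B: 1.792 (Δ0.014)  C: 1.816 (Δ0.038)  D: 1.982 (Δ0.204)  E: 1.849 (Δ0.071)

B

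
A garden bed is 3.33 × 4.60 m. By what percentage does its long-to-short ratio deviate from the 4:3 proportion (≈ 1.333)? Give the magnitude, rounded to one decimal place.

3.6%

Ratio = 4.60 / 3.33 ≈ 1.3814.
Ideal 4:3 ≈ 1.3333. |1.3814 − 1.3333| / 1.3333 ≈ 3.61% → 3.6%.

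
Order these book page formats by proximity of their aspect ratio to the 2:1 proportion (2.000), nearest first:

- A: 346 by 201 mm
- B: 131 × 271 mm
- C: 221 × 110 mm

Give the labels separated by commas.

A: 346/201 ≈ 1.721 → |1.721 − 2.000| = 0.279
B: 271/131 ≈ 2.069 → |2.069 − 2.000| = 0.069
C: 221/110 ≈ 2.009 → |2.009 − 2.000| = 0.009

C, B, A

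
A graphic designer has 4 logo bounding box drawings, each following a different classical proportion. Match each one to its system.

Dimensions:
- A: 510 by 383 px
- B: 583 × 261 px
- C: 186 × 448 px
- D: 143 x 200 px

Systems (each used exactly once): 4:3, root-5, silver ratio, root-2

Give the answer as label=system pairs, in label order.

Ratios: A ≈ 1.332; B ≈ 2.234; C ≈ 2.409; D ≈ 1.399.
Targets: 4:3 ≈ 1.333; root-5 ≈ 2.236; silver ratio ≈ 2.414; root-2 ≈ 1.414.

A=4:3, B=root-5, C=silver ratio, D=root-2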